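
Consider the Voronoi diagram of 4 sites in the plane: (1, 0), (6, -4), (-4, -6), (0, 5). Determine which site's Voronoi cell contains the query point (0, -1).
Nearest site = (1, 0)

The Voronoi cell of site s contains exactly those query points closer to s than to any other site. Compute squared distances from q = (0, -1) to each site:
  (1 − 0)² + (0 − -1)² = 2
  (0 − 0)² + (5 − -1)² = 36
  (-4 − 0)² + (-6 − -1)² = 41
  (6 − 0)² + (-4 − -1)² = 45
Minimum is attained by (1, 0), so q lies in its Voronoi cell.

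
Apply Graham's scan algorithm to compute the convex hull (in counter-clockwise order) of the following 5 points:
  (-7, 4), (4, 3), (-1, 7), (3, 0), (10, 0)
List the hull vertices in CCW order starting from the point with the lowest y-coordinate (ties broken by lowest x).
Hull (CCW) = [(3, 0), (10, 0), (-1, 7), (-7, 4)]

Graham scan procedure:
  1. Find the pivot p₀ = point with lowest y (tie → lowest x): (3, 0).
  2. Sort the remaining points by polar angle around p₀.
  3. Walk through sorted points, maintaining a stack; pop the top while the last three entries make a non-left turn (cross product ≤ 0).
  4. Final stack is the convex hull in CCW order: (3, 0), (10, 0), (-1, 7), (-7, 4).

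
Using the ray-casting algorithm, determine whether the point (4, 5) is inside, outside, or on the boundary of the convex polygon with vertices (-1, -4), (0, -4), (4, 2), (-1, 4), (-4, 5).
The point (4, 5) lies strictly outside the polygon

Cast a horizontal ray to the right from the query point and count how many polygon edges it crosses (each edge strictly once or zero times, handled with the usual half-open convention). 
Parity of crossings → even ⇒ outside.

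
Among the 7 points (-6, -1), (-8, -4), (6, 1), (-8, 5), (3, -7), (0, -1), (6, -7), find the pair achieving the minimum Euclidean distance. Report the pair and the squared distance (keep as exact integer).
Pair = ((3, -7), (6, -7)); squared distance = 9

Compute all C(7, 2) = 21 pairwise squared distances (x_i − x_j)² + (y_i − y_j)². The minimum is 9, attained by the pair ((3, -7), (6, -7)).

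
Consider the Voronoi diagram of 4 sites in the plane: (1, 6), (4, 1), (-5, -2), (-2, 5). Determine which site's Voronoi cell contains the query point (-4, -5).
Nearest site = (-5, -2)

The Voronoi cell of site s contains exactly those query points closer to s than to any other site. Compute squared distances from q = (-4, -5) to each site:
  (-5 − -4)² + (-2 − -5)² = 10
  (4 − -4)² + (1 − -5)² = 100
  (-2 − -4)² + (5 − -5)² = 104
  (1 − -4)² + (6 − -5)² = 146
Minimum is attained by (-5, -2), so q lies in its Voronoi cell.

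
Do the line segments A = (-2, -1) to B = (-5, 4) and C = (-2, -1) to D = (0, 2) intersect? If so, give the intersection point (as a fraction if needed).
Yes; intersection at (-2, -1) (t = 0 on AB, s = 0 on CD)

Parametrize AB as A + t(B − A) = (-2 + -3 t, -1 + 5 t) and CD as C + s(D − C) = (-2 + 2 s, -1 + 3 s). Solve the linear system for (t, s). Determinant = 19 ≠ 0, so a unique intersection of the containing lines exists. Solution: t = 0, s = 0 — both in [0, 1], so the segments cross. Intersection point: (-2, -1).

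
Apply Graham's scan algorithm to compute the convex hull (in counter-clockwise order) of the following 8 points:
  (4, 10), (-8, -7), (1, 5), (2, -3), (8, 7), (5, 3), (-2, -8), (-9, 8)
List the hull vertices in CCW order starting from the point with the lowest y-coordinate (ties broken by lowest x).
Hull (CCW) = [(-2, -8), (2, -3), (8, 7), (4, 10), (-9, 8), (-8, -7)]

Graham scan procedure:
  1. Find the pivot p₀ = point with lowest y (tie → lowest x): (-2, -8).
  2. Sort the remaining points by polar angle around p₀.
  3. Walk through sorted points, maintaining a stack; pop the top while the last three entries make a non-left turn (cross product ≤ 0).
  4. Final stack is the convex hull in CCW order: (-2, -8), (2, -3), (8, 7), (4, 10), (-9, 8), (-8, -7).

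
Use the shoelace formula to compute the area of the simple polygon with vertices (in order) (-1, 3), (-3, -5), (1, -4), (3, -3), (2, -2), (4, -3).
Area = 51/2

Shoelace formula: Area = (1/2) |Σ_i (x_i · y_{i+1} − x_{i+1} · y_i)| (indices mod n). Compute each cross term:
  (-1)(-5) − (-3)(3) = 14
  (-3)(-4) − (1)(-5) = 17
  (1)(-3) − (3)(-4) = 9
  (3)(-2) − (2)(-3) = 0
  (2)(-3) − (4)(-2) = 2
  (4)(3) − (-1)(-3) = 9
Sum = 51, so (signed) Area = 51/2 = 51/2, |Area| = 51/2.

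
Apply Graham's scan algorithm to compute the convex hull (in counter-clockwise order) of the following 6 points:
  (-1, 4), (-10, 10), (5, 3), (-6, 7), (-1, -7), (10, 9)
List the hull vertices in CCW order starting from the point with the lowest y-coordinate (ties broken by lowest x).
Hull (CCW) = [(-1, -7), (10, 9), (-10, 10)]

Graham scan procedure:
  1. Find the pivot p₀ = point with lowest y (tie → lowest x): (-1, -7).
  2. Sort the remaining points by polar angle around p₀.
  3. Walk through sorted points, maintaining a stack; pop the top while the last three entries make a non-left turn (cross product ≤ 0).
  4. Final stack is the convex hull in CCW order: (-1, -7), (10, 9), (-10, 10).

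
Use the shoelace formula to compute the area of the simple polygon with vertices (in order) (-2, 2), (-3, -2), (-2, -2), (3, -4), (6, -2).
Area = 26

Shoelace formula: Area = (1/2) |Σ_i (x_i · y_{i+1} − x_{i+1} · y_i)| (indices mod n). Compute each cross term:
  (-2)(-2) − (-3)(2) = 10
  (-3)(-2) − (-2)(-2) = 2
  (-2)(-4) − (3)(-2) = 14
  (3)(-2) − (6)(-4) = 18
  (6)(2) − (-2)(-2) = 8
Sum = 52, so (signed) Area = 52/2 = 26, |Area| = 26.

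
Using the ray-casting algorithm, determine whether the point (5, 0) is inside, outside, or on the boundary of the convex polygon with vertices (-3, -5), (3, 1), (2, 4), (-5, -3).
The point (5, 0) lies strictly outside the polygon

Cast a horizontal ray to the right from the query point and count how many polygon edges it crosses (each edge strictly once or zero times, handled with the usual half-open convention). 
Parity of crossings → even ⇒ outside.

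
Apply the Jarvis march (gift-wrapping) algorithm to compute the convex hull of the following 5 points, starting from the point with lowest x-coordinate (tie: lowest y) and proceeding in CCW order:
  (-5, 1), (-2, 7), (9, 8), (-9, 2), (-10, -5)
Hull (CCW) = [(-10, -5), (9, 8), (-2, 7), (-9, 2)]

Jarvis march: at each step, from the current hull vertex p, select the next vertex q as the point such that every other point lies strictly to the left of (or on) the directed line p → q. (Equivalently: for every other point r, the cross product (q − p) × (r − p) ≥ 0.)
Starting point (lowest x, tie lowest y): (-10, -5). Wrap until returning to start. Resulting hull: (-10, -5), (9, 8), (-2, 7), (-9, 2).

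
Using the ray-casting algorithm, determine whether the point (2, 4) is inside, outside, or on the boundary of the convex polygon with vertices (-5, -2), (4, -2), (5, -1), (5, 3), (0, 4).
The point (2, 4) lies strictly outside the polygon

Cast a horizontal ray to the right from the query point and count how many polygon edges it crosses (each edge strictly once or zero times, handled with the usual half-open convention). 
Parity of crossings → even ⇒ outside.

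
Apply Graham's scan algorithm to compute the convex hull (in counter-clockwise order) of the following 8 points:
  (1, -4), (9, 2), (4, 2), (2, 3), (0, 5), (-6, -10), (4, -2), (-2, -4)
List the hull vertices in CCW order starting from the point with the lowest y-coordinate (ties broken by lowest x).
Hull (CCW) = [(-6, -10), (9, 2), (0, 5)]

Graham scan procedure:
  1. Find the pivot p₀ = point with lowest y (tie → lowest x): (-6, -10).
  2. Sort the remaining points by polar angle around p₀.
  3. Walk through sorted points, maintaining a stack; pop the top while the last three entries make a non-left turn (cross product ≤ 0).
  4. Final stack is the convex hull in CCW order: (-6, -10), (9, 2), (0, 5).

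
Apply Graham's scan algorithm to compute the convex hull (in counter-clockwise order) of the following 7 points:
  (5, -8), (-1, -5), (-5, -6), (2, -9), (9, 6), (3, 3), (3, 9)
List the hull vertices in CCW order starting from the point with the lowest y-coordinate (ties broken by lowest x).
Hull (CCW) = [(2, -9), (5, -8), (9, 6), (3, 9), (-5, -6)]

Graham scan procedure:
  1. Find the pivot p₀ = point with lowest y (tie → lowest x): (2, -9).
  2. Sort the remaining points by polar angle around p₀.
  3. Walk through sorted points, maintaining a stack; pop the top while the last three entries make a non-left turn (cross product ≤ 0).
  4. Final stack is the convex hull in CCW order: (2, -9), (5, -8), (9, 6), (3, 9), (-5, -6).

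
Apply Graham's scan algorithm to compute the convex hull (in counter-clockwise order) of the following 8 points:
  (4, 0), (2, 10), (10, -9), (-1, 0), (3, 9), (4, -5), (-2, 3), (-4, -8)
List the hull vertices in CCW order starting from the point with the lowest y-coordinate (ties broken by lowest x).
Hull (CCW) = [(10, -9), (3, 9), (2, 10), (-2, 3), (-4, -8)]

Graham scan procedure:
  1. Find the pivot p₀ = point with lowest y (tie → lowest x): (10, -9).
  2. Sort the remaining points by polar angle around p₀.
  3. Walk through sorted points, maintaining a stack; pop the top while the last three entries make a non-left turn (cross product ≤ 0).
  4. Final stack is the convex hull in CCW order: (10, -9), (3, 9), (2, 10), (-2, 3), (-4, -8).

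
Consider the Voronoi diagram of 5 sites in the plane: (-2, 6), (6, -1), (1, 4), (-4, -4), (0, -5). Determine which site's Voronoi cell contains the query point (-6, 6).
Nearest site = (-2, 6)

The Voronoi cell of site s contains exactly those query points closer to s than to any other site. Compute squared distances from q = (-6, 6) to each site:
  (-2 − -6)² + (6 − 6)² = 16
  (1 − -6)² + (4 − 6)² = 53
  (-4 − -6)² + (-4 − 6)² = 104
  (0 − -6)² + (-5 − 6)² = 157
  (6 − -6)² + (-1 − 6)² = 193
Minimum is attained by (-2, 6), so q lies in its Voronoi cell.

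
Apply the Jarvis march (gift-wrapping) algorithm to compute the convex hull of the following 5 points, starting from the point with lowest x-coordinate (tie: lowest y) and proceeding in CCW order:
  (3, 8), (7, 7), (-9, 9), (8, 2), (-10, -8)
Hull (CCW) = [(-10, -8), (8, 2), (7, 7), (3, 8), (-9, 9)]

Jarvis march: at each step, from the current hull vertex p, select the next vertex q as the point such that every other point lies strictly to the left of (or on) the directed line p → q. (Equivalently: for every other point r, the cross product (q − p) × (r − p) ≥ 0.)
Starting point (lowest x, tie lowest y): (-10, -8). Wrap until returning to start. Resulting hull: (-10, -8), (8, 2), (7, 7), (3, 8), (-9, 9).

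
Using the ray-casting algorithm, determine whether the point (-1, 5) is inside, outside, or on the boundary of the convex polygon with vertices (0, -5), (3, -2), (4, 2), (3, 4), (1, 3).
The point (-1, 5) lies strictly outside the polygon

Cast a horizontal ray to the right from the query point and count how many polygon edges it crosses (each edge strictly once or zero times, handled with the usual half-open convention). 
Parity of crossings → even ⇒ outside.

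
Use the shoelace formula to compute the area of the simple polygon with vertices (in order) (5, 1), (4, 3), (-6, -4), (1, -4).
Area = 31

Shoelace formula: Area = (1/2) |Σ_i (x_i · y_{i+1} − x_{i+1} · y_i)| (indices mod n). Compute each cross term:
  (5)(3) − (4)(1) = 11
  (4)(-4) − (-6)(3) = 2
  (-6)(-4) − (1)(-4) = 28
  (1)(1) − (5)(-4) = 21
Sum = 62, so (signed) Area = 62/2 = 31, |Area| = 31.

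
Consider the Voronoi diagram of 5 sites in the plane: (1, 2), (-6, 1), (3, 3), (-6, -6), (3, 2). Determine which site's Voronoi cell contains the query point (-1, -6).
Nearest site = (-6, -6)

The Voronoi cell of site s contains exactly those query points closer to s than to any other site. Compute squared distances from q = (-1, -6) to each site:
  (-6 − -1)² + (-6 − -6)² = 25
  (1 − -1)² + (2 − -6)² = 68
  (-6 − -1)² + (1 − -6)² = 74
  (3 − -1)² + (2 − -6)² = 80
  (3 − -1)² + (3 − -6)² = 97
Minimum is attained by (-6, -6), so q lies in its Voronoi cell.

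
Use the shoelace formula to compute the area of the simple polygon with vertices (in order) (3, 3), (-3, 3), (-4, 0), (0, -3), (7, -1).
Area = 87/2

Shoelace formula: Area = (1/2) |Σ_i (x_i · y_{i+1} − x_{i+1} · y_i)| (indices mod n). Compute each cross term:
  (3)(3) − (-3)(3) = 18
  (-3)(0) − (-4)(3) = 12
  (-4)(-3) − (0)(0) = 12
  (0)(-1) − (7)(-3) = 21
  (7)(3) − (3)(-1) = 24
Sum = 87, so (signed) Area = 87/2 = 87/2, |Area| = 87/2.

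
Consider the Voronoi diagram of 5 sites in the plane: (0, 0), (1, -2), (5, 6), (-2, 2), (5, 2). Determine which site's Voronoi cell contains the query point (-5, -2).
Nearest site = (-2, 2)

The Voronoi cell of site s contains exactly those query points closer to s than to any other site. Compute squared distances from q = (-5, -2) to each site:
  (-2 − -5)² + (2 − -2)² = 25
  (0 − -5)² + (0 − -2)² = 29
  (1 − -5)² + (-2 − -2)² = 36
  (5 − -5)² + (2 − -2)² = 116
  (5 − -5)² + (6 − -2)² = 164
Minimum is attained by (-2, 2), so q lies in its Voronoi cell.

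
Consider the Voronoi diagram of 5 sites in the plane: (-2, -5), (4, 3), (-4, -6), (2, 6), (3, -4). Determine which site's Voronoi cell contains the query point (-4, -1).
Nearest site = (-2, -5)

The Voronoi cell of site s contains exactly those query points closer to s than to any other site. Compute squared distances from q = (-4, -1) to each site:
  (-2 − -4)² + (-5 − -1)² = 20
  (-4 − -4)² + (-6 − -1)² = 25
  (3 − -4)² + (-4 − -1)² = 58
  (4 − -4)² + (3 − -1)² = 80
  (2 − -4)² + (6 − -1)² = 85
Minimum is attained by (-2, -5), so q lies in its Voronoi cell.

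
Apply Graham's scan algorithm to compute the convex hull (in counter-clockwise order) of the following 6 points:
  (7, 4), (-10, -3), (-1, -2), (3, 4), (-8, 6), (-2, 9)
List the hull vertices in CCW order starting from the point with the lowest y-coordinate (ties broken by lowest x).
Hull (CCW) = [(-10, -3), (-1, -2), (7, 4), (-2, 9), (-8, 6)]

Graham scan procedure:
  1. Find the pivot p₀ = point with lowest y (tie → lowest x): (-10, -3).
  2. Sort the remaining points by polar angle around p₀.
  3. Walk through sorted points, maintaining a stack; pop the top while the last three entries make a non-left turn (cross product ≤ 0).
  4. Final stack is the convex hull in CCW order: (-10, -3), (-1, -2), (7, 4), (-2, 9), (-8, 6).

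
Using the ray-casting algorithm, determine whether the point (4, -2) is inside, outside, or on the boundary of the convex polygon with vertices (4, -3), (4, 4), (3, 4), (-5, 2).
The point (4, -2) lies on the polygon boundary

Boundary check: the query satisfies the collinearity and bounding-box conditions for some polygon edge, so it lies exactly on the boundary.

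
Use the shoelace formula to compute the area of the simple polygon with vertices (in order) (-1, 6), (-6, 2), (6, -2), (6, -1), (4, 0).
Area = 34

Shoelace formula: Area = (1/2) |Σ_i (x_i · y_{i+1} − x_{i+1} · y_i)| (indices mod n). Compute each cross term:
  (-1)(2) − (-6)(6) = 34
  (-6)(-2) − (6)(2) = 0
  (6)(-1) − (6)(-2) = 6
  (6)(0) − (4)(-1) = 4
  (4)(6) − (-1)(0) = 24
Sum = 68, so (signed) Area = 68/2 = 34, |Area| = 34.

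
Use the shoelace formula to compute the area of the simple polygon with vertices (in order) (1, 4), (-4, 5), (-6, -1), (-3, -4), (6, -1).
Area = 64

Shoelace formula: Area = (1/2) |Σ_i (x_i · y_{i+1} − x_{i+1} · y_i)| (indices mod n). Compute each cross term:
  (1)(5) − (-4)(4) = 21
  (-4)(-1) − (-6)(5) = 34
  (-6)(-4) − (-3)(-1) = 21
  (-3)(-1) − (6)(-4) = 27
  (6)(4) − (1)(-1) = 25
Sum = 128, so (signed) Area = 128/2 = 64, |Area| = 64.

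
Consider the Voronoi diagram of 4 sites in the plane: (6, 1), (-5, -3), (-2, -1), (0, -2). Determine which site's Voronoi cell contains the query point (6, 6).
Nearest site = (6, 1)

The Voronoi cell of site s contains exactly those query points closer to s than to any other site. Compute squared distances from q = (6, 6) to each site:
  (6 − 6)² + (1 − 6)² = 25
  (0 − 6)² + (-2 − 6)² = 100
  (-2 − 6)² + (-1 − 6)² = 113
  (-5 − 6)² + (-3 − 6)² = 202
Minimum is attained by (6, 1), so q lies in its Voronoi cell.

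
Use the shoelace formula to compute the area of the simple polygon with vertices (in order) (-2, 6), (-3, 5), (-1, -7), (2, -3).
Area = 57/2

Shoelace formula: Area = (1/2) |Σ_i (x_i · y_{i+1} − x_{i+1} · y_i)| (indices mod n). Compute each cross term:
  (-2)(5) − (-3)(6) = 8
  (-3)(-7) − (-1)(5) = 26
  (-1)(-3) − (2)(-7) = 17
  (2)(6) − (-2)(-3) = 6
Sum = 57, so (signed) Area = 57/2 = 57/2, |Area| = 57/2.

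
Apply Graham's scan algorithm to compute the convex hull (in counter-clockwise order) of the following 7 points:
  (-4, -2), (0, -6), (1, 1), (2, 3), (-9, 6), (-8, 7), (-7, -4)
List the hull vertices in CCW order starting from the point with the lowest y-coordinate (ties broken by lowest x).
Hull (CCW) = [(0, -6), (2, 3), (-8, 7), (-9, 6), (-7, -4)]

Graham scan procedure:
  1. Find the pivot p₀ = point with lowest y (tie → lowest x): (0, -6).
  2. Sort the remaining points by polar angle around p₀.
  3. Walk through sorted points, maintaining a stack; pop the top while the last three entries make a non-left turn (cross product ≤ 0).
  4. Final stack is the convex hull in CCW order: (0, -6), (2, 3), (-8, 7), (-9, 6), (-7, -4).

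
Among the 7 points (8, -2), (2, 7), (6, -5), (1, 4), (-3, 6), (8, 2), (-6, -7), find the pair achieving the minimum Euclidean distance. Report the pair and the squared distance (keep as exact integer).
Pair = ((2, 7), (1, 4)); squared distance = 10

Compute all C(7, 2) = 21 pairwise squared distances (x_i − x_j)² + (y_i − y_j)². The minimum is 10, attained by the pair ((2, 7), (1, 4)).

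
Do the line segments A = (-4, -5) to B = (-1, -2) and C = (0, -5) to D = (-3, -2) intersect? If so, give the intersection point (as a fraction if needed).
Yes; intersection at (-2, -3) (t = 2/3 on AB, s = 2/3 on CD)

Parametrize AB as A + t(B − A) = (-4 + 3 t, -5 + 3 t) and CD as C + s(D − C) = (0 + -3 s, -5 + 3 s). Solve the linear system for (t, s). Determinant = -18 ≠ 0, so a unique intersection of the containing lines exists. Solution: t = 2/3, s = 2/3 — both in [0, 1], so the segments cross. Intersection point: (-2, -3).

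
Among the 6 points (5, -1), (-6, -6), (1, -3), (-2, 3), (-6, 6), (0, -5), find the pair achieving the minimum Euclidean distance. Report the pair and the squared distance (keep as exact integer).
Pair = ((1, -3), (0, -5)); squared distance = 5

Compute all C(6, 2) = 15 pairwise squared distances (x_i − x_j)² + (y_i − y_j)². The minimum is 5, attained by the pair ((1, -3), (0, -5)).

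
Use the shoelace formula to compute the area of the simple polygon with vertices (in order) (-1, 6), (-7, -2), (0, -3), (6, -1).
Area = 59

Shoelace formula: Area = (1/2) |Σ_i (x_i · y_{i+1} − x_{i+1} · y_i)| (indices mod n). Compute each cross term:
  (-1)(-2) − (-7)(6) = 44
  (-7)(-3) − (0)(-2) = 21
  (0)(-1) − (6)(-3) = 18
  (6)(6) − (-1)(-1) = 35
Sum = 118, so (signed) Area = 118/2 = 59, |Area| = 59.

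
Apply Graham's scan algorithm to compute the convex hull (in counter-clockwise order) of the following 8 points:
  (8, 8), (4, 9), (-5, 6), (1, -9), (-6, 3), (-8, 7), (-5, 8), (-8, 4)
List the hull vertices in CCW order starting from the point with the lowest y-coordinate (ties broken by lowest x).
Hull (CCW) = [(1, -9), (8, 8), (4, 9), (-5, 8), (-8, 7), (-8, 4)]

Graham scan procedure:
  1. Find the pivot p₀ = point with lowest y (tie → lowest x): (1, -9).
  2. Sort the remaining points by polar angle around p₀.
  3. Walk through sorted points, maintaining a stack; pop the top while the last three entries make a non-left turn (cross product ≤ 0).
  4. Final stack is the convex hull in CCW order: (1, -9), (8, 8), (4, 9), (-5, 8), (-8, 7), (-8, 4).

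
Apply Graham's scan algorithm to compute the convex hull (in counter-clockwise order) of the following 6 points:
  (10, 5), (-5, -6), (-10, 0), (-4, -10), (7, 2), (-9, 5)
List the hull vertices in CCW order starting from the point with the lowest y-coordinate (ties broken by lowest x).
Hull (CCW) = [(-4, -10), (10, 5), (-9, 5), (-10, 0)]

Graham scan procedure:
  1. Find the pivot p₀ = point with lowest y (tie → lowest x): (-4, -10).
  2. Sort the remaining points by polar angle around p₀.
  3. Walk through sorted points, maintaining a stack; pop the top while the last three entries make a non-left turn (cross product ≤ 0).
  4. Final stack is the convex hull in CCW order: (-4, -10), (10, 5), (-9, 5), (-10, 0).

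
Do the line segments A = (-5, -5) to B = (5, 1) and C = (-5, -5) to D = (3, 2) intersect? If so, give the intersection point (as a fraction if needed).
Yes; intersection at (-5, -5) (t = 0 on AB, s = 0 on CD)

Parametrize AB as A + t(B − A) = (-5 + 10 t, -5 + 6 t) and CD as C + s(D − C) = (-5 + 8 s, -5 + 7 s). Solve the linear system for (t, s). Determinant = -22 ≠ 0, so a unique intersection of the containing lines exists. Solution: t = 0, s = 0 — both in [0, 1], so the segments cross. Intersection point: (-5, -5).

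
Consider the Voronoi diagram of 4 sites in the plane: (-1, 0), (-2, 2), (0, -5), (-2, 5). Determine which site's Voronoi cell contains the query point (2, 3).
Nearest site = (-2, 2)

The Voronoi cell of site s contains exactly those query points closer to s than to any other site. Compute squared distances from q = (2, 3) to each site:
  (-2 − 2)² + (2 − 3)² = 17
  (-1 − 2)² + (0 − 3)² = 18
  (-2 − 2)² + (5 − 3)² = 20
  (0 − 2)² + (-5 − 3)² = 68
Minimum is attained by (-2, 2), so q lies in its Voronoi cell.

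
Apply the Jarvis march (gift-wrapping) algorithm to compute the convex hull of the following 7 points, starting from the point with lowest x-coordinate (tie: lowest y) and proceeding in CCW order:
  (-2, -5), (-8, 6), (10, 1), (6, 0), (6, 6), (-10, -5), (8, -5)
Hull (CCW) = [(-10, -5), (8, -5), (10, 1), (6, 6), (-8, 6)]

Jarvis march: at each step, from the current hull vertex p, select the next vertex q as the point such that every other point lies strictly to the left of (or on) the directed line p → q. (Equivalently: for every other point r, the cross product (q − p) × (r − p) ≥ 0.)
Starting point (lowest x, tie lowest y): (-10, -5). Wrap until returning to start. Resulting hull: (-10, -5), (8, -5), (10, 1), (6, 6), (-8, 6).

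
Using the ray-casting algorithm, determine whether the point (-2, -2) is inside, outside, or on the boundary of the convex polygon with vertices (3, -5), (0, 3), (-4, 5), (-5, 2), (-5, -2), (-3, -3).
The point (-2, -2) lies strictly inside the polygon

Cast a horizontal ray to the right from the query point and count how many polygon edges it crosses (each edge strictly once or zero times, handled with the usual half-open convention). 
Parity of crossings → odd ⇒ inside.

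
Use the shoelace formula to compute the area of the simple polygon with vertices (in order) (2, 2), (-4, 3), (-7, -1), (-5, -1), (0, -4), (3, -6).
Area = 91/2

Shoelace formula: Area = (1/2) |Σ_i (x_i · y_{i+1} − x_{i+1} · y_i)| (indices mod n). Compute each cross term:
  (2)(3) − (-4)(2) = 14
  (-4)(-1) − (-7)(3) = 25
  (-7)(-1) − (-5)(-1) = 2
  (-5)(-4) − (0)(-1) = 20
  (0)(-6) − (3)(-4) = 12
  (3)(2) − (2)(-6) = 18
Sum = 91, so (signed) Area = 91/2 = 91/2, |Area| = 91/2.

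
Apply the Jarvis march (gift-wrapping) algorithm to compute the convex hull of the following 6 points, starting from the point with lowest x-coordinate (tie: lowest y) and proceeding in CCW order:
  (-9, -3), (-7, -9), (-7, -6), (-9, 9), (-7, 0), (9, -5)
Hull (CCW) = [(-9, -3), (-7, -9), (9, -5), (-9, 9)]

Jarvis march: at each step, from the current hull vertex p, select the next vertex q as the point such that every other point lies strictly to the left of (or on) the directed line p → q. (Equivalently: for every other point r, the cross product (q − p) × (r − p) ≥ 0.)
Starting point (lowest x, tie lowest y): (-9, -3). Wrap until returning to start. Resulting hull: (-9, -3), (-7, -9), (9, -5), (-9, 9).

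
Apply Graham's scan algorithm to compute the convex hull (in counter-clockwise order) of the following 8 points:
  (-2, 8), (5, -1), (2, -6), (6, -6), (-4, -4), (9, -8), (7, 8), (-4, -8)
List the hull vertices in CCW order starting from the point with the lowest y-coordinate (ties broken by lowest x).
Hull (CCW) = [(-4, -8), (9, -8), (7, 8), (-2, 8), (-4, -4)]

Graham scan procedure:
  1. Find the pivot p₀ = point with lowest y (tie → lowest x): (-4, -8).
  2. Sort the remaining points by polar angle around p₀.
  3. Walk through sorted points, maintaining a stack; pop the top while the last three entries make a non-left turn (cross product ≤ 0).
  4. Final stack is the convex hull in CCW order: (-4, -8), (9, -8), (7, 8), (-2, 8), (-4, -4).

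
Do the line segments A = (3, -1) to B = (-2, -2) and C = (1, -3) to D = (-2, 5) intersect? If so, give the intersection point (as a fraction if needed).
Yes; intersection at (19/43, -65/43) (t = 22/43 on AB, s = 8/43 on CD)

Parametrize AB as A + t(B − A) = (3 + -5 t, -1 + -1 t) and CD as C + s(D − C) = (1 + -3 s, -3 + 8 s). Solve the linear system for (t, s). Determinant = 43 ≠ 0, so a unique intersection of the containing lines exists. Solution: t = 22/43, s = 8/43 — both in [0, 1], so the segments cross. Intersection point: (19/43, -65/43).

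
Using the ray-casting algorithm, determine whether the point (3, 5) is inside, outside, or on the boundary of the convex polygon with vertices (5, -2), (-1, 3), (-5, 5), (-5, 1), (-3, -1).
The point (3, 5) lies strictly outside the polygon

Cast a horizontal ray to the right from the query point and count how many polygon edges it crosses (each edge strictly once or zero times, handled with the usual half-open convention). 
Parity of crossings → even ⇒ outside.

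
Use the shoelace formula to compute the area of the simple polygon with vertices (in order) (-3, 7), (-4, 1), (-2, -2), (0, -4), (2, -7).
Area = 22

Shoelace formula: Area = (1/2) |Σ_i (x_i · y_{i+1} − x_{i+1} · y_i)| (indices mod n). Compute each cross term:
  (-3)(1) − (-4)(7) = 25
  (-4)(-2) − (-2)(1) = 10
  (-2)(-4) − (0)(-2) = 8
  (0)(-7) − (2)(-4) = 8
  (2)(7) − (-3)(-7) = -7
Sum = 44, so (signed) Area = 44/2 = 22, |Area| = 22.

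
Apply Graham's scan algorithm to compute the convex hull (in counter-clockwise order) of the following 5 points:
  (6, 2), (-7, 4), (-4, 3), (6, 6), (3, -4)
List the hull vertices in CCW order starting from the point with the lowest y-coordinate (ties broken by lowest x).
Hull (CCW) = [(3, -4), (6, 2), (6, 6), (-7, 4)]

Graham scan procedure:
  1. Find the pivot p₀ = point with lowest y (tie → lowest x): (3, -4).
  2. Sort the remaining points by polar angle around p₀.
  3. Walk through sorted points, maintaining a stack; pop the top while the last three entries make a non-left turn (cross product ≤ 0).
  4. Final stack is the convex hull in CCW order: (3, -4), (6, 2), (6, 6), (-7, 4).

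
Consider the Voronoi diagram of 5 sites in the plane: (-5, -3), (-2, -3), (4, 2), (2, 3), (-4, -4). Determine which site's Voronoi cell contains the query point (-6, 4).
Nearest site = (-5, -3)

The Voronoi cell of site s contains exactly those query points closer to s than to any other site. Compute squared distances from q = (-6, 4) to each site:
  (-5 − -6)² + (-3 − 4)² = 50
  (-2 − -6)² + (-3 − 4)² = 65
  (2 − -6)² + (3 − 4)² = 65
  (-4 − -6)² + (-4 − 4)² = 68
  (4 − -6)² + (2 − 4)² = 104
Minimum is attained by (-5, -3), so q lies in its Voronoi cell.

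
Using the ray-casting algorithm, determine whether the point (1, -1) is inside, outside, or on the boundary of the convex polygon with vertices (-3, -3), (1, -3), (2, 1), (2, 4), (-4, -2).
The point (1, -1) lies strictly inside the polygon

Cast a horizontal ray to the right from the query point and count how many polygon edges it crosses (each edge strictly once or zero times, handled with the usual half-open convention). 
Parity of crossings → odd ⇒ inside.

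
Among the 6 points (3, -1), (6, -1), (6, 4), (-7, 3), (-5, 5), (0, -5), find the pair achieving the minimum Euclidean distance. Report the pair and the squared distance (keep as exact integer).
Pair = ((-7, 3), (-5, 5)); squared distance = 8

Compute all C(6, 2) = 15 pairwise squared distances (x_i − x_j)² + (y_i − y_j)². The minimum is 8, attained by the pair ((-7, 3), (-5, 5)).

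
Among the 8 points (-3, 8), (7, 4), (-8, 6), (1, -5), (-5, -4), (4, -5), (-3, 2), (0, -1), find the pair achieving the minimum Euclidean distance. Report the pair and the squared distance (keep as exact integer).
Pair = ((1, -5), (4, -5)); squared distance = 9

Compute all C(8, 2) = 28 pairwise squared distances (x_i − x_j)² + (y_i − y_j)². The minimum is 9, attained by the pair ((1, -5), (4, -5)).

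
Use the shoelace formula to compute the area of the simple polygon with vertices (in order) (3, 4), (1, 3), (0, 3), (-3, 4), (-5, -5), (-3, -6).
Area = 73/2

Shoelace formula: Area = (1/2) |Σ_i (x_i · y_{i+1} − x_{i+1} · y_i)| (indices mod n). Compute each cross term:
  (3)(3) − (1)(4) = 5
  (1)(3) − (0)(3) = 3
  (0)(4) − (-3)(3) = 9
  (-3)(-5) − (-5)(4) = 35
  (-5)(-6) − (-3)(-5) = 15
  (-3)(4) − (3)(-6) = 6
Sum = 73, so (signed) Area = 73/2 = 73/2, |Area| = 73/2.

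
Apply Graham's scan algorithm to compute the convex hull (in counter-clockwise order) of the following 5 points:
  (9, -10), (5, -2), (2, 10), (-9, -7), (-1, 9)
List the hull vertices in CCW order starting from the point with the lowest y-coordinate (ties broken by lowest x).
Hull (CCW) = [(9, -10), (2, 10), (-1, 9), (-9, -7)]

Graham scan procedure:
  1. Find the pivot p₀ = point with lowest y (tie → lowest x): (9, -10).
  2. Sort the remaining points by polar angle around p₀.
  3. Walk through sorted points, maintaining a stack; pop the top while the last three entries make a non-left turn (cross product ≤ 0).
  4. Final stack is the convex hull in CCW order: (9, -10), (2, 10), (-1, 9), (-9, -7).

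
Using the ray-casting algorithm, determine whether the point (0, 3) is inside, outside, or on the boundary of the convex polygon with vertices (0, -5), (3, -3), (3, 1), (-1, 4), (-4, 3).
The point (0, 3) lies strictly inside the polygon

Cast a horizontal ray to the right from the query point and count how many polygon edges it crosses (each edge strictly once or zero times, handled with the usual half-open convention). 
Parity of crossings → odd ⇒ inside.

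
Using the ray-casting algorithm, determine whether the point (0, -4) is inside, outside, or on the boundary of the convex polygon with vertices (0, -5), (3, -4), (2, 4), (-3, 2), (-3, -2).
The point (0, -4) lies strictly inside the polygon

Cast a horizontal ray to the right from the query point and count how many polygon edges it crosses (each edge strictly once or zero times, handled with the usual half-open convention). 
Parity of crossings → odd ⇒ inside.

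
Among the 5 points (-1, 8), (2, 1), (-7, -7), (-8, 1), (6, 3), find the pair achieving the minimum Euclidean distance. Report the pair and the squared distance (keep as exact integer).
Pair = ((2, 1), (6, 3)); squared distance = 20

Compute all C(5, 2) = 10 pairwise squared distances (x_i − x_j)² + (y_i − y_j)². The minimum is 20, attained by the pair ((2, 1), (6, 3)).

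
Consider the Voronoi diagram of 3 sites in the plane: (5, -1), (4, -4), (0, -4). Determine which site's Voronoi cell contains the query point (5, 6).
Nearest site = (5, -1)

The Voronoi cell of site s contains exactly those query points closer to s than to any other site. Compute squared distances from q = (5, 6) to each site:
  (5 − 5)² + (-1 − 6)² = 49
  (4 − 5)² + (-4 − 6)² = 101
  (0 − 5)² + (-4 − 6)² = 125
Minimum is attained by (5, -1), so q lies in its Voronoi cell.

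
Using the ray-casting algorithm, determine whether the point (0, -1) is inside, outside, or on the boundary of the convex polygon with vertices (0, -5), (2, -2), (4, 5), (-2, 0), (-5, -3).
The point (0, -1) lies strictly inside the polygon

Cast a horizontal ray to the right from the query point and count how many polygon edges it crosses (each edge strictly once or zero times, handled with the usual half-open convention). 
Parity of crossings → odd ⇒ inside.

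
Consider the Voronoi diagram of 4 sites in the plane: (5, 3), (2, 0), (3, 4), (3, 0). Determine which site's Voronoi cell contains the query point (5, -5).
Nearest site = (3, 0)

The Voronoi cell of site s contains exactly those query points closer to s than to any other site. Compute squared distances from q = (5, -5) to each site:
  (3 − 5)² + (0 − -5)² = 29
  (2 − 5)² + (0 − -5)² = 34
  (5 − 5)² + (3 − -5)² = 64
  (3 − 5)² + (4 − -5)² = 85
Minimum is attained by (3, 0), so q lies in its Voronoi cell.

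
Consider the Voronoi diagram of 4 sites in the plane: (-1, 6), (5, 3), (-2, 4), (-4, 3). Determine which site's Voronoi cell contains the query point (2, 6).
Nearest site = (-1, 6)

The Voronoi cell of site s contains exactly those query points closer to s than to any other site. Compute squared distances from q = (2, 6) to each site:
  (-1 − 2)² + (6 − 6)² = 9
  (5 − 2)² + (3 − 6)² = 18
  (-2 − 2)² + (4 − 6)² = 20
  (-4 − 2)² + (3 − 6)² = 45
Minimum is attained by (-1, 6), so q lies in its Voronoi cell.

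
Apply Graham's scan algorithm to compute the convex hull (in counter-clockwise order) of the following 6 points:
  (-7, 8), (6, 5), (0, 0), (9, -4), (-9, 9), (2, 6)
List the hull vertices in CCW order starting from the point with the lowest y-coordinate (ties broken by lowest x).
Hull (CCW) = [(9, -4), (6, 5), (-9, 9), (0, 0)]

Graham scan procedure:
  1. Find the pivot p₀ = point with lowest y (tie → lowest x): (9, -4).
  2. Sort the remaining points by polar angle around p₀.
  3. Walk through sorted points, maintaining a stack; pop the top while the last three entries make a non-left turn (cross product ≤ 0).
  4. Final stack is the convex hull in CCW order: (9, -4), (6, 5), (-9, 9), (0, 0).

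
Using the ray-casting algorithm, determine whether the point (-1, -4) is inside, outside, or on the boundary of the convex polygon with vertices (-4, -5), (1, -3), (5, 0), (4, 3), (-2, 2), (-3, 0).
The point (-1, -4) lies strictly outside the polygon

Cast a horizontal ray to the right from the query point and count how many polygon edges it crosses (each edge strictly once or zero times, handled with the usual half-open convention). 
Parity of crossings → even ⇒ outside.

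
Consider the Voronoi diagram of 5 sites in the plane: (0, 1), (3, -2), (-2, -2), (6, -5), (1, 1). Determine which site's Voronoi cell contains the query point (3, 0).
Nearest site = (3, -2)

The Voronoi cell of site s contains exactly those query points closer to s than to any other site. Compute squared distances from q = (3, 0) to each site:
  (3 − 3)² + (-2 − 0)² = 4
  (1 − 3)² + (1 − 0)² = 5
  (0 − 3)² + (1 − 0)² = 10
  (-2 − 3)² + (-2 − 0)² = 29
  (6 − 3)² + (-5 − 0)² = 34
Minimum is attained by (3, -2), so q lies in its Voronoi cell.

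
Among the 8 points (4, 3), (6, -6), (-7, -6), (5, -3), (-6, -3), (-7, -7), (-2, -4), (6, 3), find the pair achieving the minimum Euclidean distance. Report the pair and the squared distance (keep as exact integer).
Pair = ((-7, -6), (-7, -7)); squared distance = 1

Compute all C(8, 2) = 28 pairwise squared distances (x_i − x_j)² + (y_i − y_j)². The minimum is 1, attained by the pair ((-7, -6), (-7, -7)).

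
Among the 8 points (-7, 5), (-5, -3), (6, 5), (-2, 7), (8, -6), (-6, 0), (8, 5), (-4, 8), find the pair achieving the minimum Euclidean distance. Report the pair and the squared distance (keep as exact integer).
Pair = ((6, 5), (8, 5)); squared distance = 4

Compute all C(8, 2) = 28 pairwise squared distances (x_i − x_j)² + (y_i − y_j)². The minimum is 4, attained by the pair ((6, 5), (8, 5)).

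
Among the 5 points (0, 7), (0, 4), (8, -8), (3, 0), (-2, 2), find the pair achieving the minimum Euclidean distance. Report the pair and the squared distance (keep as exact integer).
Pair = ((0, 4), (-2, 2)); squared distance = 8

Compute all C(5, 2) = 10 pairwise squared distances (x_i − x_j)² + (y_i − y_j)². The minimum is 8, attained by the pair ((0, 4), (-2, 2)).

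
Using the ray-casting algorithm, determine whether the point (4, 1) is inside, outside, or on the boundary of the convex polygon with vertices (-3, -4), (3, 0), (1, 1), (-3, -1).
The point (4, 1) lies strictly outside the polygon

Cast a horizontal ray to the right from the query point and count how many polygon edges it crosses (each edge strictly once or zero times, handled with the usual half-open convention). 
Parity of crossings → even ⇒ outside.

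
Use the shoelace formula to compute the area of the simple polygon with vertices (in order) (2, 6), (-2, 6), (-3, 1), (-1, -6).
Area = 65/2

Shoelace formula: Area = (1/2) |Σ_i (x_i · y_{i+1} − x_{i+1} · y_i)| (indices mod n). Compute each cross term:
  (2)(6) − (-2)(6) = 24
  (-2)(1) − (-3)(6) = 16
  (-3)(-6) − (-1)(1) = 19
  (-1)(6) − (2)(-6) = 6
Sum = 65, so (signed) Area = 65/2 = 65/2, |Area| = 65/2.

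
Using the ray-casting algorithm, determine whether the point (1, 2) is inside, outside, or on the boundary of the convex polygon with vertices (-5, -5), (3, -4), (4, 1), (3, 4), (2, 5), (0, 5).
The point (1, 2) lies strictly inside the polygon

Cast a horizontal ray to the right from the query point and count how many polygon edges it crosses (each edge strictly once or zero times, handled with the usual half-open convention). 
Parity of crossings → odd ⇒ inside.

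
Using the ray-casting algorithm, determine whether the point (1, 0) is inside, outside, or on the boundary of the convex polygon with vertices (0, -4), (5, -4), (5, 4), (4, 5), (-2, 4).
The point (1, 0) lies strictly inside the polygon

Cast a horizontal ray to the right from the query point and count how many polygon edges it crosses (each edge strictly once or zero times, handled with the usual half-open convention). 
Parity of crossings → odd ⇒ inside.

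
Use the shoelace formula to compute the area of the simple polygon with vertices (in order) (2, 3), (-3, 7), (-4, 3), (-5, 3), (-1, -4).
Area = 73/2

Shoelace formula: Area = (1/2) |Σ_i (x_i · y_{i+1} − x_{i+1} · y_i)| (indices mod n). Compute each cross term:
  (2)(7) − (-3)(3) = 23
  (-3)(3) − (-4)(7) = 19
  (-4)(3) − (-5)(3) = 3
  (-5)(-4) − (-1)(3) = 23
  (-1)(3) − (2)(-4) = 5
Sum = 73, so (signed) Area = 73/2 = 73/2, |Area| = 73/2.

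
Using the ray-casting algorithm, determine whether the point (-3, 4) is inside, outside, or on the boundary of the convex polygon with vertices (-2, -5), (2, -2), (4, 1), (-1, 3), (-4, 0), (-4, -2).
The point (-3, 4) lies strictly outside the polygon

Cast a horizontal ray to the right from the query point and count how many polygon edges it crosses (each edge strictly once or zero times, handled with the usual half-open convention). 
Parity of crossings → even ⇒ outside.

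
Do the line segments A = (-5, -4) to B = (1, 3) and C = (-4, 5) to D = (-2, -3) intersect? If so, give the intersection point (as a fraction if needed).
Yes; intersection at (-77/31, -33/31) (t = 13/31 on AB, s = 47/62 on CD)

Parametrize AB as A + t(B − A) = (-5 + 6 t, -4 + 7 t) and CD as C + s(D − C) = (-4 + 2 s, 5 + -8 s). Solve the linear system for (t, s). Determinant = 62 ≠ 0, so a unique intersection of the containing lines exists. Solution: t = 13/31, s = 47/62 — both in [0, 1], so the segments cross. Intersection point: (-77/31, -33/31).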